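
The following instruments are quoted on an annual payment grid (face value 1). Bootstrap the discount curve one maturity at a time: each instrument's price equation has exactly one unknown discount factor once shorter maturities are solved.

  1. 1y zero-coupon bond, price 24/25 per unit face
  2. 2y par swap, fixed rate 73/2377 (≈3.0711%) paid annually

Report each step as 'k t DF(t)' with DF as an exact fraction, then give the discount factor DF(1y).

step 1 [1y] zero: DF = P = 24/25 ≈ 0.960000
step 2 [2y] swap r/1=73/2377: DF=(1 − 73/2377·(0.960000))/(1+73/2377) = 1177/1250 ≈ 0.941600

1 1 24/25
2 2 1177/1250
DF(1y) = 24/25 ≈ 0.960000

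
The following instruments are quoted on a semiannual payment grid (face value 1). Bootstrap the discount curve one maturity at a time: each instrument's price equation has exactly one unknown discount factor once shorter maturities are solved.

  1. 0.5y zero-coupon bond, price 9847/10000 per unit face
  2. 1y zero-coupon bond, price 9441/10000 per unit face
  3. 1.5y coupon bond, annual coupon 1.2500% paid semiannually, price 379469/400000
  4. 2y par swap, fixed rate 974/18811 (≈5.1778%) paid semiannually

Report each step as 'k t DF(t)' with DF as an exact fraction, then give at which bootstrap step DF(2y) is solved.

1 1/2 9847/10000
2 1 9441/10000
3 3/2 2327/2500
4 2 4513/5000
DF(2y) is solved at step 4

step 1 [0.5y] zero: DF = P = 9847/10000 ≈ 0.984700
step 2 [1y] zero: DF = P = 9441/10000 ≈ 0.944100
step 3 [1.5y] bond c/2=1/160: DF=(379469/400000 − 1/160·(0.984700+0.944100))/(1+1/160) = 2327/2500 ≈ 0.930800
step 4 [2y] swap r/2=487/18811: DF=(1 − 487/18811·(0.984700+0.944100+0.930800))/(1+487/18811) = 4513/5000 ≈ 0.902600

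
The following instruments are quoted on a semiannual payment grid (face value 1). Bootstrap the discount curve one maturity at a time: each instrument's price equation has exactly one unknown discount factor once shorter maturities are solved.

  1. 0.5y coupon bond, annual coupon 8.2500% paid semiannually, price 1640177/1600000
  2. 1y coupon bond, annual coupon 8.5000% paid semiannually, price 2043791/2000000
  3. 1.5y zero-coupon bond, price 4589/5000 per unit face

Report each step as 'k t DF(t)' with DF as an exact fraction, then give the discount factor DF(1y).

1 1/2 1969/2000
2 1 9401/10000
3 3/2 4589/5000
DF(1y) = 9401/10000 ≈ 0.940100

step 1 [0.5y] bond c/2=33/800: DF=(1640177/1600000 − 33/800·(0))/(1+33/800) = 1969/2000 ≈ 0.984500
step 2 [1y] bond c/2=17/400: DF=(2043791/2000000 − 17/400·(0.984500))/(1+17/400) = 9401/10000 ≈ 0.940100
step 3 [1.5y] zero: DF = P = 4589/5000 ≈ 0.917800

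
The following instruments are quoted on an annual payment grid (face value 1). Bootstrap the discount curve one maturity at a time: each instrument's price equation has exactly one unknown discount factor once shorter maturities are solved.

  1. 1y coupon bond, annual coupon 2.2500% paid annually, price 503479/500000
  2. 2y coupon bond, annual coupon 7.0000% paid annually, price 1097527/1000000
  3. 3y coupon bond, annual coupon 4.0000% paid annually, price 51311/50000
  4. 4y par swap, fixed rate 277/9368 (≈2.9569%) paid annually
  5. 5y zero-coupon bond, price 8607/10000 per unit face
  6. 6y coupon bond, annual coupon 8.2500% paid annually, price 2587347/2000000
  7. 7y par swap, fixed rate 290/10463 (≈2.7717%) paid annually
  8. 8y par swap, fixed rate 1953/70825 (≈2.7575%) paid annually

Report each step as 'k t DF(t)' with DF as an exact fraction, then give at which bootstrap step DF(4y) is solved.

1 1 1231/1250
2 2 9613/10000
3 3 9119/10000
4 4 2223/2500
5 5 8607/10000
6 6 8439/10000
7 7 413/500
8 8 8047/10000
DF(4y) is solved at step 4

step 1 [1y] bond c/1=9/400: DF=(503479/500000 − 9/400·(0))/(1+9/400) = 1231/1250 ≈ 0.984800
step 2 [2y] bond c/1=7/100: DF=(1097527/1000000 − 7/100·(0.984800))/(1+7/100) = 9613/10000 ≈ 0.961300
step 3 [3y] bond c/1=1/25: DF=(51311/50000 − 1/25·(0.984800+0.961300))/(1+1/25) = 9119/10000 ≈ 0.911900
step 4 [4y] swap r/1=277/9368: DF=(1 − 277/9368·(0.984800+0.961300+0.911900))/(1+277/9368) = 2223/2500 ≈ 0.889200
step 5 [5y] zero: DF = P = 8607/10000 ≈ 0.860700
step 6 [6y] bond c/1=33/400: DF=(2587347/2000000 − 33/400·(0.984800+0.961300+0.911900+0.889200+0.860700))/(1+33/400) = 8439/10000 ≈ 0.843900
step 7 [7y] swap r/1=290/10463: DF=(1 − 290/10463·(0.984800+0.961300+0.911900+0.889200+0.860700+0.843900))/(1+290/10463) = 413/500 ≈ 0.826000
step 8 [8y] swap r/1=1953/70825: DF=(1 − 1953/70825·(0.984800+0.961300+0.911900+0.889200+0.860700+0.843900+0.826000))/(1+1953/70825) = 8047/10000 ≈ 0.804700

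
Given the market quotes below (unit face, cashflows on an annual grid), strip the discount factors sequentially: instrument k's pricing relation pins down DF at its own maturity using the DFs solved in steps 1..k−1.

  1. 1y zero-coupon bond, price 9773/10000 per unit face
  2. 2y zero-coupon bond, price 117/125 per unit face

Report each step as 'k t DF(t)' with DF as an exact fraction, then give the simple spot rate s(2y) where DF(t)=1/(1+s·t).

step 1 [1y] zero: DF = P = 9773/10000 ≈ 0.977300
step 2 [2y] zero: DF = P = 117/125 ≈ 0.936000

1 1 9773/10000
2 2 117/125
s(2y) = (1/(117/125) − 1)/(2) = 4/117 ≈ 3.4188%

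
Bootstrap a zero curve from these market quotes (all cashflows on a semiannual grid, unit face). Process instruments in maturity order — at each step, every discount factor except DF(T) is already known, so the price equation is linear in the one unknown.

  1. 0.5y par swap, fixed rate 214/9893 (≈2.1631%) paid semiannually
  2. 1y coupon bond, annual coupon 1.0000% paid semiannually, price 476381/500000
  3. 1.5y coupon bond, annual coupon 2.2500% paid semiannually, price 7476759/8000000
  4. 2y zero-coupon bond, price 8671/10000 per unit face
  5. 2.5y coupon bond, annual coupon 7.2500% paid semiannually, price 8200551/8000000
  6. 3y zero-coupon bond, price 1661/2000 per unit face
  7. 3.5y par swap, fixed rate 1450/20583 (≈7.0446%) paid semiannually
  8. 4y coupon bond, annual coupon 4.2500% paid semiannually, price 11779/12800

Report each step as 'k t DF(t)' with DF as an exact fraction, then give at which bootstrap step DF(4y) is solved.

1 1/2 9893/10000
2 1 9431/10000
3 3/2 9027/10000
4 2 8671/10000
5 5/2 8597/10000
6 3 1661/2000
7 7/2 313/400
8 4 3863/5000
DF(4y) is solved at step 8

step 1 [0.5y] swap r/2=107/9893: DF=(1 − 107/9893·(0))/(1+107/9893) = 9893/10000 ≈ 0.989300
step 2 [1y] bond c/2=1/200: DF=(476381/500000 − 1/200·(0.989300))/(1+1/200) = 9431/10000 ≈ 0.943100
step 3 [1.5y] bond c/2=9/800: DF=(7476759/8000000 − 9/800·(0.989300+0.943100))/(1+9/800) = 9027/10000 ≈ 0.902700
step 4 [2y] zero: DF = P = 8671/10000 ≈ 0.867100
step 5 [2.5y] bond c/2=29/800: DF=(8200551/8000000 − 29/800·(0.989300+0.943100+0.902700+0.867100))/(1+29/800) = 8597/10000 ≈ 0.859700
step 6 [3y] zero: DF = P = 1661/2000 ≈ 0.830500
step 7 [3.5y] swap r/2=725/20583: DF=(1 − 725/20583·(0.989300+0.943100+0.902700+0.867100+0.859700+0.830500))/(1+725/20583) = 313/400 ≈ 0.782500
step 8 [4y] bond c/2=17/800: DF=(11779/12800 − 17/800·(0.989300+0.943100+0.902700+0.867100+0.859700+0.830500+0.782500))/(1+17/800) = 3863/5000 ≈ 0.772600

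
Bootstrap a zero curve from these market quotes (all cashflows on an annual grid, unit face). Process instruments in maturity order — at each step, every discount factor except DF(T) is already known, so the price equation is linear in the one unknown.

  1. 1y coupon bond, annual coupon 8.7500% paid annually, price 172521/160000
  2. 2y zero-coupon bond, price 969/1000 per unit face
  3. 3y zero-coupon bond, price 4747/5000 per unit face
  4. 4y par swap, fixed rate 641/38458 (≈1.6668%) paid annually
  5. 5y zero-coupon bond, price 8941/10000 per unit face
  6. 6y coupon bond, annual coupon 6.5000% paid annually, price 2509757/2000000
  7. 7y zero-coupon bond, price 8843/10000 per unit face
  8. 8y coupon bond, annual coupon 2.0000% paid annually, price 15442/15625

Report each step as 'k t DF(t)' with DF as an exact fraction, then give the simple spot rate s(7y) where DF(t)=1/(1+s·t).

step 1 [1y] bond c/1=7/80: DF=(172521/160000 − 7/80·(0))/(1+7/80) = 1983/2000 ≈ 0.991500
step 2 [2y] zero: DF = P = 969/1000 ≈ 0.969000
step 3 [3y] zero: DF = P = 4747/5000 ≈ 0.949400
step 4 [4y] swap r/1=641/38458: DF=(1 − 641/38458·(0.991500+0.969000+0.949400))/(1+641/38458) = 9359/10000 ≈ 0.935900
step 5 [5y] zero: DF = P = 8941/10000 ≈ 0.894100
step 6 [6y] bond c/1=13/200: DF=(2509757/2000000 − 13/200·(0.991500+0.969000+0.949400+0.935900+0.894100))/(1+13/200) = 889/1000 ≈ 0.889000
step 7 [7y] zero: DF = P = 8843/10000 ≈ 0.884300
step 8 [8y] bond c/1=1/50: DF=(15442/15625 − 1/50·(0.991500+0.969000+0.949400+0.935900+0.894100+0.889000+0.884300))/(1+1/50) = 2103/2500 ≈ 0.841200

1 1 1983/2000
2 2 969/1000
3 3 4747/5000
4 4 9359/10000
5 5 8941/10000
6 6 889/1000
7 7 8843/10000
8 8 2103/2500
s(7y) = (1/(8843/10000) − 1)/(7) = 1157/61901 ≈ 1.8691%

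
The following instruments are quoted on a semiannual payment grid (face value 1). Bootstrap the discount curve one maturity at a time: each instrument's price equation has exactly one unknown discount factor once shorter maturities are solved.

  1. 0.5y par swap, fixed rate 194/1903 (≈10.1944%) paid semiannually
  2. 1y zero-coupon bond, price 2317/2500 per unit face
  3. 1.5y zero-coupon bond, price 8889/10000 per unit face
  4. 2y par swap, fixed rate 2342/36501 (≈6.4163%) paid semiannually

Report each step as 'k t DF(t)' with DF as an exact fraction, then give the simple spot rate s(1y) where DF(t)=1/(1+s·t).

step 1 [0.5y] swap r/2=97/1903: DF=(1 − 97/1903·(0))/(1+97/1903) = 1903/2000 ≈ 0.951500
step 2 [1y] zero: DF = P = 2317/2500 ≈ 0.926800
step 3 [1.5y] zero: DF = P = 8889/10000 ≈ 0.888900
step 4 [2y] swap r/2=1171/36501: DF=(1 − 1171/36501·(0.951500+0.926800+0.888900))/(1+1171/36501) = 8829/10000 ≈ 0.882900

1 1/2 1903/2000
2 1 2317/2500
3 3/2 8889/10000
4 2 8829/10000
s(1y) = (1/(2317/2500) − 1)/(1) = 183/2317 ≈ 7.8981%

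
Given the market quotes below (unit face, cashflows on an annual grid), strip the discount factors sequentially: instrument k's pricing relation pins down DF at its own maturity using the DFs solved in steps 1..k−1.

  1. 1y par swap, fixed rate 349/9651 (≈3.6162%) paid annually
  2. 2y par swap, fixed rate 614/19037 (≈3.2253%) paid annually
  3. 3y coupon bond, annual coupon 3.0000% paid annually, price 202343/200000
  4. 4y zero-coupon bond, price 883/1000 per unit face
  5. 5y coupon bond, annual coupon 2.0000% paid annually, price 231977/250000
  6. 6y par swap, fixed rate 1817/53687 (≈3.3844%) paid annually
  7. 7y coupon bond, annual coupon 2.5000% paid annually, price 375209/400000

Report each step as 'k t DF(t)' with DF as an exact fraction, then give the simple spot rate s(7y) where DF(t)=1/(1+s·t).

step 1 [1y] swap r/1=349/9651: DF=(1 − 349/9651·(0))/(1+349/9651) = 9651/10000 ≈ 0.965100
step 2 [2y] swap r/1=614/19037: DF=(1 − 614/19037·(0.965100))/(1+614/19037) = 4693/5000 ≈ 0.938600
step 3 [3y] bond c/1=3/100: DF=(202343/200000 − 3/100·(0.965100+0.938600))/(1+3/100) = 2317/2500 ≈ 0.926800
step 4 [4y] zero: DF = P = 883/1000 ≈ 0.883000
step 5 [5y] bond c/1=1/50: DF=(231977/250000 − 1/50·(0.965100+0.938600+0.926800+0.883000))/(1+1/50) = 8369/10000 ≈ 0.836900
step 6 [6y] swap r/1=1817/53687: DF=(1 − 1817/53687·(0.965100+0.938600+0.926800+0.883000+0.836900))/(1+1817/53687) = 8183/10000 ≈ 0.818300
step 7 [7y] bond c/1=1/40: DF=(375209/400000 − 1/40·(0.965100+0.938600+0.926800+0.883000+0.836900+0.818300))/(1+1/40) = 3921/5000 ≈ 0.784200

1 1 9651/10000
2 2 4693/5000
3 3 2317/2500
4 4 883/1000
5 5 8369/10000
6 6 8183/10000
7 7 3921/5000
s(7y) = (1/(3921/5000) − 1)/(7) = 1079/27447 ≈ 3.9312%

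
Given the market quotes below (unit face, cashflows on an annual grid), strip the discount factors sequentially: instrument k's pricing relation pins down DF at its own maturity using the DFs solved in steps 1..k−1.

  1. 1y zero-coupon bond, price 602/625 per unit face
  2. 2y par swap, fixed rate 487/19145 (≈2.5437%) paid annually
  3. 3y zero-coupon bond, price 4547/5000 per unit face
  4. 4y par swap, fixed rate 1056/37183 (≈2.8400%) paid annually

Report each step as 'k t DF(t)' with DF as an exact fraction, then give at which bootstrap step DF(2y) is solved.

step 1 [1y] zero: DF = P = 602/625 ≈ 0.963200
step 2 [2y] swap r/1=487/19145: DF=(1 − 487/19145·(0.963200))/(1+487/19145) = 9513/10000 ≈ 0.951300
step 3 [3y] zero: DF = P = 4547/5000 ≈ 0.909400
step 4 [4y] swap r/1=1056/37183: DF=(1 − 1056/37183·(0.963200+0.951300+0.909400))/(1+1056/37183) = 559/625 ≈ 0.894400

1 1 602/625
2 2 9513/10000
3 3 4547/5000
4 4 559/625
DF(2y) is solved at step 2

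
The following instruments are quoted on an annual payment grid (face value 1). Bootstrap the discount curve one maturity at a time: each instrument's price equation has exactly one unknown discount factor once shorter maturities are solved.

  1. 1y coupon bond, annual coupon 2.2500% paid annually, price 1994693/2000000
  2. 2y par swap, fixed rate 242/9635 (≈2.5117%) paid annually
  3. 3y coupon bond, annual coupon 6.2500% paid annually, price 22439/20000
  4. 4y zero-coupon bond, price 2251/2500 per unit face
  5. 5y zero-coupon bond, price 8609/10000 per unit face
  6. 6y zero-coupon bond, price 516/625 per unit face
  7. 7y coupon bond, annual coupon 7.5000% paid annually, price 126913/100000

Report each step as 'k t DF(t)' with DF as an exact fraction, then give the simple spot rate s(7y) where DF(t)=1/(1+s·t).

step 1 [1y] bond c/1=9/400: DF=(1994693/2000000 − 9/400·(0))/(1+9/400) = 4877/5000 ≈ 0.975400
step 2 [2y] swap r/1=242/9635: DF=(1 − 242/9635·(0.975400))/(1+242/9635) = 2379/2500 ≈ 0.951600
step 3 [3y] bond c/1=1/16: DF=(22439/20000 − 1/16·(0.975400+0.951600))/(1+1/16) = 4713/5000 ≈ 0.942600
step 4 [4y] zero: DF = P = 2251/2500 ≈ 0.900400
step 5 [5y] zero: DF = P = 8609/10000 ≈ 0.860900
step 6 [6y] zero: DF = P = 516/625 ≈ 0.825600
step 7 [7y] bond c/1=3/40: DF=(126913/100000 − 3/40·(0.975400+0.951600+0.942600+0.900400+0.860900+0.825600))/(1+3/40) = 7999/10000 ≈ 0.799900

1 1 4877/5000
2 2 2379/2500
3 3 4713/5000
4 4 2251/2500
5 5 8609/10000
6 6 516/625
7 7 7999/10000
s(7y) = (1/(7999/10000) − 1)/(7) = 2001/55993 ≈ 3.5737%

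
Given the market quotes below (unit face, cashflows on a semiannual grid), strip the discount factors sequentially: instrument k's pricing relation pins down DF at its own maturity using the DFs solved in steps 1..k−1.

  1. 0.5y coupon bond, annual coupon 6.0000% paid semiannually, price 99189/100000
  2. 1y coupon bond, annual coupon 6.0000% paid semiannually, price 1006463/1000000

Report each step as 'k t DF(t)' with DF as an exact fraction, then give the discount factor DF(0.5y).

step 1 [0.5y] bond c/2=3/100: DF=(99189/100000 − 3/100·(0))/(1+3/100) = 963/1000 ≈ 0.963000
step 2 [1y] bond c/2=3/100: DF=(1006463/1000000 − 3/100·(0.963000))/(1+3/100) = 9491/10000 ≈ 0.949100

1 1/2 963/1000
2 1 9491/10000
DF(0.5y) = 963/1000 ≈ 0.963000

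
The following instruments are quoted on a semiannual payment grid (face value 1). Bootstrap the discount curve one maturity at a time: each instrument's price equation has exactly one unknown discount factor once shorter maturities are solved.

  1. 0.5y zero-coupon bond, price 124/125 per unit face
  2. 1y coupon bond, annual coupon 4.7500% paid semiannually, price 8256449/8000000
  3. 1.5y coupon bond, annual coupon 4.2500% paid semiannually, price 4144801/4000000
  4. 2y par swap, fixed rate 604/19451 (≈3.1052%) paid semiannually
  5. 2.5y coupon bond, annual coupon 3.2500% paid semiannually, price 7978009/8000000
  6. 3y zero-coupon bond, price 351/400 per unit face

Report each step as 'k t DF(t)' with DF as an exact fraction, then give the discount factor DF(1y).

step 1 [0.5y] zero: DF = P = 124/125 ≈ 0.992000
step 2 [1y] bond c/2=19/800: DF=(8256449/8000000 − 19/800·(0.992000))/(1+19/800) = 9851/10000 ≈ 0.985100
step 3 [1.5y] bond c/2=17/800: DF=(4144801/4000000 − 17/800·(0.992000+0.985100))/(1+17/800) = 1947/2000 ≈ 0.973500
step 4 [2y] swap r/2=302/19451: DF=(1 − 302/19451·(0.992000+0.985100+0.973500))/(1+302/19451) = 2349/2500 ≈ 0.939600
step 5 [2.5y] bond c/2=13/800: DF=(7978009/8000000 − 13/800·(0.992000+0.985100+0.973500+0.939600))/(1+13/800) = 9191/10000 ≈ 0.919100
step 6 [3y] zero: DF = P = 351/400 ≈ 0.877500

1 1/2 124/125
2 1 9851/10000
3 3/2 1947/2000
4 2 2349/2500
5 5/2 9191/10000
6 3 351/400
DF(1y) = 9851/10000 ≈ 0.985100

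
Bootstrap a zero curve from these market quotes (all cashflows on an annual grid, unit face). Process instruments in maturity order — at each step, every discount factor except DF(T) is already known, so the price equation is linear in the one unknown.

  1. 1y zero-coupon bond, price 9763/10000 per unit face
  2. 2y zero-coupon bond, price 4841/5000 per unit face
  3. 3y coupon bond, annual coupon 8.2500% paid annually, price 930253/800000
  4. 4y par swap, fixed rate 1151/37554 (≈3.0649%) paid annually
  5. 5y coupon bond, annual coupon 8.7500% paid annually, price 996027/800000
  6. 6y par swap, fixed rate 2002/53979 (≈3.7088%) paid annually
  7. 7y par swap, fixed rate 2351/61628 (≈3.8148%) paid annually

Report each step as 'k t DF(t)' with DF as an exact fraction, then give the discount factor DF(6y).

step 1 [1y] zero: DF = P = 9763/10000 ≈ 0.976300
step 2 [2y] zero: DF = P = 4841/5000 ≈ 0.968200
step 3 [3y] bond c/1=33/400: DF=(930253/800000 − 33/400·(0.976300+0.968200))/(1+33/400) = 463/500 ≈ 0.926000
step 4 [4y] swap r/1=1151/37554: DF=(1 − 1151/37554·(0.976300+0.968200+0.926000))/(1+1151/37554) = 8849/10000 ≈ 0.884900
step 5 [5y] bond c/1=7/80: DF=(996027/800000 − 7/80·(0.976300+0.968200+0.926000+0.884900))/(1+7/80) = 8427/10000 ≈ 0.842700
step 6 [6y] swap r/1=2002/53979: DF=(1 − 2002/53979·(0.976300+0.968200+0.926000+0.884900+0.842700))/(1+2002/53979) = 3999/5000 ≈ 0.799800
step 7 [7y] swap r/1=2351/61628: DF=(1 − 2351/61628·(0.976300+0.968200+0.926000+0.884900+0.842700+0.799800))/(1+2351/61628) = 7649/10000 ≈ 0.764900

1 1 9763/10000
2 2 4841/5000
3 3 463/500
4 4 8849/10000
5 5 8427/10000
6 6 3999/5000
7 7 7649/10000
DF(6y) = 3999/5000 ≈ 0.799800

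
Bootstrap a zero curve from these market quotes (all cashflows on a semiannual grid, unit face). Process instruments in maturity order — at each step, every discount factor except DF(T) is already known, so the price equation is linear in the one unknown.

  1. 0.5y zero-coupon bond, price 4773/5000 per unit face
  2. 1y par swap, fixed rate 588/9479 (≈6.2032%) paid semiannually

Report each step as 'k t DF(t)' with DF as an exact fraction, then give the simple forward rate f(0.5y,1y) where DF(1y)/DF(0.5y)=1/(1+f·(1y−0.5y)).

1 1/2 4773/5000
2 1 2353/2500
f(0.5y,1y) = ((4773/5000)/(2353/2500) − 1)/(1/2) = 67/2353 ≈ 2.8474%

step 1 [0.5y] zero: DF = P = 4773/5000 ≈ 0.954600
step 2 [1y] swap r/2=294/9479: DF=(1 − 294/9479·(0.954600))/(1+294/9479) = 2353/2500 ≈ 0.941200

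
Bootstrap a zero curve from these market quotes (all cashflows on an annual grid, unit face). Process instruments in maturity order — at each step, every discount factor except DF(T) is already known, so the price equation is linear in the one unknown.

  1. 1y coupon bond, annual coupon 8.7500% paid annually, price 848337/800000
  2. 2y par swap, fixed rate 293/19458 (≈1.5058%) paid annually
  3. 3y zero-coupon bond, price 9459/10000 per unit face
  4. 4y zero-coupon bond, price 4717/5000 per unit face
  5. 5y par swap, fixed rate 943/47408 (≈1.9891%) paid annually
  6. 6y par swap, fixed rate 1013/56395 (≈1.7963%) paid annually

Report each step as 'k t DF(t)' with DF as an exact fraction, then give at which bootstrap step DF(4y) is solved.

1 1 9751/10000
2 2 9707/10000
3 3 9459/10000
4 4 4717/5000
5 5 9057/10000
6 6 8987/10000
DF(4y) is solved at step 4

step 1 [1y] bond c/1=7/80: DF=(848337/800000 − 7/80·(0))/(1+7/80) = 9751/10000 ≈ 0.975100
step 2 [2y] swap r/1=293/19458: DF=(1 − 293/19458·(0.975100))/(1+293/19458) = 9707/10000 ≈ 0.970700
step 3 [3y] zero: DF = P = 9459/10000 ≈ 0.945900
step 4 [4y] zero: DF = P = 4717/5000 ≈ 0.943400
step 5 [5y] swap r/1=943/47408: DF=(1 − 943/47408·(0.975100+0.970700+0.945900+0.943400))/(1+943/47408) = 9057/10000 ≈ 0.905700
step 6 [6y] swap r/1=1013/56395: DF=(1 − 1013/56395·(0.975100+0.970700+0.945900+0.943400+0.905700))/(1+1013/56395) = 8987/10000 ≈ 0.898700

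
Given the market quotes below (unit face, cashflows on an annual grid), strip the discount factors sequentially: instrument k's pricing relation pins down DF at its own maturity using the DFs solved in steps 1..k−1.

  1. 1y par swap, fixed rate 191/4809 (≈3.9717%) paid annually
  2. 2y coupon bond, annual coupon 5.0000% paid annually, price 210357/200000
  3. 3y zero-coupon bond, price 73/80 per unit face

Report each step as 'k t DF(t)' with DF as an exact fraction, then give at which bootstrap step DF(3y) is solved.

1 1 4809/5000
2 2 9559/10000
3 3 73/80
DF(3y) is solved at step 3

step 1 [1y] swap r/1=191/4809: DF=(1 − 191/4809·(0))/(1+191/4809) = 4809/5000 ≈ 0.961800
step 2 [2y] bond c/1=1/20: DF=(210357/200000 − 1/20·(0.961800))/(1+1/20) = 9559/10000 ≈ 0.955900
step 3 [3y] zero: DF = P = 73/80 ≈ 0.912500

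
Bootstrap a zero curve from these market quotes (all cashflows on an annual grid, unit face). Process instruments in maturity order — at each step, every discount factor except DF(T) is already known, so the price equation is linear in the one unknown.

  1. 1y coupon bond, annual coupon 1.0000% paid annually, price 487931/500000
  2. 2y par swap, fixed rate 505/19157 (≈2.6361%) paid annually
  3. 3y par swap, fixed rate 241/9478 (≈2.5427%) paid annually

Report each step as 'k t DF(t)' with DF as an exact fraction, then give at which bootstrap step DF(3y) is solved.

1 1 4831/5000
2 2 1899/2000
3 3 9277/10000
DF(3y) is solved at step 3

step 1 [1y] bond c/1=1/100: DF=(487931/500000 − 1/100·(0))/(1+1/100) = 4831/5000 ≈ 0.966200
step 2 [2y] swap r/1=505/19157: DF=(1 − 505/19157·(0.966200))/(1+505/19157) = 1899/2000 ≈ 0.949500
step 3 [3y] swap r/1=241/9478: DF=(1 − 241/9478·(0.966200+0.949500))/(1+241/9478) = 9277/10000 ≈ 0.927700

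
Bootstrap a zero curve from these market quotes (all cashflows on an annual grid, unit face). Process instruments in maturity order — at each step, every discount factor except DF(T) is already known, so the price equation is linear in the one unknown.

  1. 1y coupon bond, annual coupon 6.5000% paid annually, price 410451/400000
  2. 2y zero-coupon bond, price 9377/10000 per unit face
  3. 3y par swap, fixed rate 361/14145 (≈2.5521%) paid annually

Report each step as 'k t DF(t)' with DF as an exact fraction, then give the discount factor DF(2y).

step 1 [1y] bond c/1=13/200: DF=(410451/400000 − 13/200·(0))/(1+13/200) = 1927/2000 ≈ 0.963500
step 2 [2y] zero: DF = P = 9377/10000 ≈ 0.937700
step 3 [3y] swap r/1=361/14145: DF=(1 − 361/14145·(0.963500+0.937700))/(1+361/14145) = 4639/5000 ≈ 0.927800

1 1 1927/2000
2 2 9377/10000
3 3 4639/5000
DF(2y) = 9377/10000 ≈ 0.937700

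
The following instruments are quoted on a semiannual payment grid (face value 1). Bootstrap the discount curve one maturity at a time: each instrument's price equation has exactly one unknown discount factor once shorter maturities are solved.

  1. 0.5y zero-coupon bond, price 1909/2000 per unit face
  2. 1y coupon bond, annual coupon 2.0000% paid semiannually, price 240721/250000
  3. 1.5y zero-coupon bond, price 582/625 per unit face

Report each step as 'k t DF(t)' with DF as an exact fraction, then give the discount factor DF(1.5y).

step 1 [0.5y] zero: DF = P = 1909/2000 ≈ 0.954500
step 2 [1y] bond c/2=1/100: DF=(240721/250000 − 1/100·(0.954500))/(1+1/100) = 9439/10000 ≈ 0.943900
step 3 [1.5y] zero: DF = P = 582/625 ≈ 0.931200

1 1/2 1909/2000
2 1 9439/10000
3 3/2 582/625
DF(1.5y) = 582/625 ≈ 0.931200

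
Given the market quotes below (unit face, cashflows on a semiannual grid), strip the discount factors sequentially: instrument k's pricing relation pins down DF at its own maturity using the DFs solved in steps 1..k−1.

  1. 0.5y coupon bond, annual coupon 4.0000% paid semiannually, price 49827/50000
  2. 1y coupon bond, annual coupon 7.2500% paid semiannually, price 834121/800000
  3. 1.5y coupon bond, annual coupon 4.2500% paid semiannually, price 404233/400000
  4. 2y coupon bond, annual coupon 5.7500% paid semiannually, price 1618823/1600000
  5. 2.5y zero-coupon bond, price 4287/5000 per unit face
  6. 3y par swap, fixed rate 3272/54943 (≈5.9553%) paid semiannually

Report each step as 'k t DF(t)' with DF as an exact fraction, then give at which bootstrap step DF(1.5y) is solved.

step 1 [0.5y] bond c/2=1/50: DF=(49827/50000 − 1/50·(0))/(1+1/50) = 977/1000 ≈ 0.977000
step 2 [1y] bond c/2=29/800: DF=(834121/800000 − 29/800·(0.977000))/(1+29/800) = 243/250 ≈ 0.972000
step 3 [1.5y] bond c/2=17/800: DF=(404233/400000 − 17/800·(0.977000+0.972000))/(1+17/800) = 949/1000 ≈ 0.949000
step 4 [2y] bond c/2=23/800: DF=(1618823/1600000 − 23/800·(0.977000+0.972000+0.949000))/(1+23/800) = 361/400 ≈ 0.902500
step 5 [2.5y] zero: DF = P = 4287/5000 ≈ 0.857400
step 6 [3y] swap r/2=1636/54943: DF=(1 − 1636/54943·(0.977000+0.972000+0.949000+0.902500+0.857400))/(1+1636/54943) = 2091/2500 ≈ 0.836400

1 1/2 977/1000
2 1 243/250
3 3/2 949/1000
4 2 361/400
5 5/2 4287/5000
6 3 2091/2500
DF(1.5y) is solved at step 3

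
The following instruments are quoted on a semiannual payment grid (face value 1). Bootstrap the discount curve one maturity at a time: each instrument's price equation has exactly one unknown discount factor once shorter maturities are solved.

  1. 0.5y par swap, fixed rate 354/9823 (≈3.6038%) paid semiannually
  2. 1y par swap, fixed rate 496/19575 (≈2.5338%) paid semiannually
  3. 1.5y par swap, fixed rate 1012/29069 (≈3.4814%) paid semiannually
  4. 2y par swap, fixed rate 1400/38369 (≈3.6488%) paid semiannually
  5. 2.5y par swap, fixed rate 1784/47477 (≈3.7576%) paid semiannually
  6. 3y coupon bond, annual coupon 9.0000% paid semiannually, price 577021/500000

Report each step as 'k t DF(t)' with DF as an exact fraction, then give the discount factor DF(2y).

1 1/2 9823/10000
2 1 1219/1250
3 3/2 4747/5000
4 2 93/100
5 5/2 2277/2500
6 3 8999/10000
DF(2y) = 93/100 ≈ 0.930000

step 1 [0.5y] swap r/2=177/9823: DF=(1 − 177/9823·(0))/(1+177/9823) = 9823/10000 ≈ 0.982300
step 2 [1y] swap r/2=248/19575: DF=(1 − 248/19575·(0.982300))/(1+248/19575) = 1219/1250 ≈ 0.975200
step 3 [1.5y] swap r/2=506/29069: DF=(1 − 506/29069·(0.982300+0.975200))/(1+506/29069) = 4747/5000 ≈ 0.949400
step 4 [2y] swap r/2=700/38369: DF=(1 − 700/38369·(0.982300+0.975200+0.949400))/(1+700/38369) = 93/100 ≈ 0.930000
step 5 [2.5y] swap r/2=892/47477: DF=(1 − 892/47477·(0.982300+0.975200+0.949400+0.930000))/(1+892/47477) = 2277/2500 ≈ 0.910800
step 6 [3y] bond c/2=9/200: DF=(577021/500000 − 9/200·(0.982300+0.975200+0.949400+0.930000+0.910800))/(1+9/200) = 8999/10000 ≈ 0.899900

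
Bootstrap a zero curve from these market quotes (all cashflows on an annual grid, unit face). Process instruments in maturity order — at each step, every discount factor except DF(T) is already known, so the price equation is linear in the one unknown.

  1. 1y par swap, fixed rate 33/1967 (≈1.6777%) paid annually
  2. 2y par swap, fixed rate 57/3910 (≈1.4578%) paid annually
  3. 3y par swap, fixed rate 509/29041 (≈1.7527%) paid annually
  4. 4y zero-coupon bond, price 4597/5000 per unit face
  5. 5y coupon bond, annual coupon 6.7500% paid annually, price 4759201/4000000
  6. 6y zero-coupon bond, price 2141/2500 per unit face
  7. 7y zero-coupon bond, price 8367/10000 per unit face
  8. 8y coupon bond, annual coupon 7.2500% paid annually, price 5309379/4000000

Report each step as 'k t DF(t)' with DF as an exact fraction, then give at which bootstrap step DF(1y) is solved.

1 1 1967/2000
2 2 1943/2000
3 3 9491/10000
4 4 4597/5000
5 5 1091/1250
6 6 2141/2500
7 7 8367/10000
8 8 8057/10000
DF(1y) is solved at step 1

step 1 [1y] swap r/1=33/1967: DF=(1 − 33/1967·(0))/(1+33/1967) = 1967/2000 ≈ 0.983500
step 2 [2y] swap r/1=57/3910: DF=(1 − 57/3910·(0.983500))/(1+57/3910) = 1943/2000 ≈ 0.971500
step 3 [3y] swap r/1=509/29041: DF=(1 − 509/29041·(0.983500+0.971500))/(1+509/29041) = 9491/10000 ≈ 0.949100
step 4 [4y] zero: DF = P = 4597/5000 ≈ 0.919400
step 5 [5y] bond c/1=27/400: DF=(4759201/4000000 − 27/400·(0.983500+0.971500+0.949100+0.919400))/(1+27/400) = 1091/1250 ≈ 0.872800
step 6 [6y] zero: DF = P = 2141/2500 ≈ 0.856400
step 7 [7y] zero: DF = P = 8367/10000 ≈ 0.836700
step 8 [8y] bond c/1=29/400: DF=(5309379/4000000 − 29/400·(0.983500+0.971500+0.949100+0.919400+0.872800+0.856400+0.836700))/(1+29/400) = 8057/10000 ≈ 0.805700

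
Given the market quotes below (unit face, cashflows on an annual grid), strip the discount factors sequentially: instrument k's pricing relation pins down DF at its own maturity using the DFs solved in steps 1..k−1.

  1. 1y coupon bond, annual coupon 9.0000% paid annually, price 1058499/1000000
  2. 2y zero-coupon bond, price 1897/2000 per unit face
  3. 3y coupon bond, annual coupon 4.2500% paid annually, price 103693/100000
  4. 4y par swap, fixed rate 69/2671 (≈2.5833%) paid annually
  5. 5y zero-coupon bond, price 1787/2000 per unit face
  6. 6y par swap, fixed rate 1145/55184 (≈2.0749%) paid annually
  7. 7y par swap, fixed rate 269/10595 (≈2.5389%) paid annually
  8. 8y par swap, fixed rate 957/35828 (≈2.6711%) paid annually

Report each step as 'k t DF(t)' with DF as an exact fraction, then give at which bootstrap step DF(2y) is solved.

1 1 9711/10000
2 2 1897/2000
3 3 2291/2500
4 4 4517/5000
5 5 1787/2000
6 6 1771/2000
7 7 4193/5000
8 8 4043/5000
DF(2y) is solved at step 2

step 1 [1y] bond c/1=9/100: DF=(1058499/1000000 − 9/100·(0))/(1+9/100) = 9711/10000 ≈ 0.971100
step 2 [2y] zero: DF = P = 1897/2000 ≈ 0.948500
step 3 [3y] bond c/1=17/400: DF=(103693/100000 − 17/400·(0.971100+0.948500))/(1+17/400) = 2291/2500 ≈ 0.916400
step 4 [4y] swap r/1=69/2671: DF=(1 − 69/2671·(0.971100+0.948500+0.916400))/(1+69/2671) = 4517/5000 ≈ 0.903400
step 5 [5y] zero: DF = P = 1787/2000 ≈ 0.893500
step 6 [6y] swap r/1=1145/55184: DF=(1 − 1145/55184·(0.971100+0.948500+0.916400+0.903400+0.893500))/(1+1145/55184) = 1771/2000 ≈ 0.885500
step 7 [7y] swap r/1=269/10595: DF=(1 − 269/10595·(0.971100+0.948500+0.916400+0.903400+0.893500+0.885500))/(1+269/10595) = 4193/5000 ≈ 0.838600
step 8 [8y] swap r/1=957/35828: DF=(1 − 957/35828·(0.971100+0.948500+0.916400+0.903400+0.893500+0.885500+0.838600))/(1+957/35828) = 4043/5000 ≈ 0.808600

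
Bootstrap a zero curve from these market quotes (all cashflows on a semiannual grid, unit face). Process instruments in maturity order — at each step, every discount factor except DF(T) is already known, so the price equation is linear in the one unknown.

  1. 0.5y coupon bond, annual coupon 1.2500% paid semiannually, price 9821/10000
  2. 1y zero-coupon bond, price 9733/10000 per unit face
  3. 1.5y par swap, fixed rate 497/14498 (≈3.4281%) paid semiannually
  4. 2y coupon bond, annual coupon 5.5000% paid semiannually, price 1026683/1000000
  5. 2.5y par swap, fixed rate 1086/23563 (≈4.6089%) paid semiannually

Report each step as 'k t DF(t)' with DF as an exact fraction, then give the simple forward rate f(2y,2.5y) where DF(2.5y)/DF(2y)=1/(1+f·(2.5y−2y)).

1 1/2 122/125
2 1 9733/10000
3 3/2 9503/10000
4 2 576/625
5 5/2 4457/5000
f(2y,2.5y) = ((576/625)/(4457/5000) − 1)/(1/2) = 302/4457 ≈ 6.7759%

step 1 [0.5y] bond c/2=1/160: DF=(9821/10000 − 1/160·(0))/(1+1/160) = 122/125 ≈ 0.976000
step 2 [1y] zero: DF = P = 9733/10000 ≈ 0.973300
step 3 [1.5y] swap r/2=497/28996: DF=(1 − 497/28996·(0.976000+0.973300))/(1+497/28996) = 9503/10000 ≈ 0.950300
step 4 [2y] bond c/2=11/400: DF=(1026683/1000000 − 11/400·(0.976000+0.973300+0.950300))/(1+11/400) = 576/625 ≈ 0.921600
step 5 [2.5y] swap r/2=543/23563: DF=(1 − 543/23563·(0.976000+0.973300+0.950300+0.921600))/(1+543/23563) = 4457/5000 ≈ 0.891400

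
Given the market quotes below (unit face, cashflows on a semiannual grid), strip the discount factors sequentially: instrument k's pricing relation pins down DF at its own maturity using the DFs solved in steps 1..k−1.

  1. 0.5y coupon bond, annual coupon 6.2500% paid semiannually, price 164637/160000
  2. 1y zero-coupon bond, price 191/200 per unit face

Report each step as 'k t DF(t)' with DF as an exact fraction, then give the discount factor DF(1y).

1 1/2 4989/5000
2 1 191/200
DF(1y) = 191/200 ≈ 0.955000

step 1 [0.5y] bond c/2=1/32: DF=(164637/160000 − 1/32·(0))/(1+1/32) = 4989/5000 ≈ 0.997800
step 2 [1y] zero: DF = P = 191/200 ≈ 0.955000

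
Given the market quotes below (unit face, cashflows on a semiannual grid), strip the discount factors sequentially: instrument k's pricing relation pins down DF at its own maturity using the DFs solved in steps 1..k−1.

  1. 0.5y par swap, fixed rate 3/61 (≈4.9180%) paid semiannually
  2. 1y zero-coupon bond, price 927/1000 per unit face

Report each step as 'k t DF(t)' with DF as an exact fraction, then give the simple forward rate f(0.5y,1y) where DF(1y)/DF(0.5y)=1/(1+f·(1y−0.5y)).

step 1 [0.5y] swap r/2=3/122: DF=(1 − 3/122·(0))/(1+3/122) = 122/125 ≈ 0.976000
step 2 [1y] zero: DF = P = 927/1000 ≈ 0.927000

1 1/2 122/125
2 1 927/1000
f(0.5y,1y) = ((122/125)/(927/1000) − 1)/(1/2) = 98/927 ≈ 10.5717%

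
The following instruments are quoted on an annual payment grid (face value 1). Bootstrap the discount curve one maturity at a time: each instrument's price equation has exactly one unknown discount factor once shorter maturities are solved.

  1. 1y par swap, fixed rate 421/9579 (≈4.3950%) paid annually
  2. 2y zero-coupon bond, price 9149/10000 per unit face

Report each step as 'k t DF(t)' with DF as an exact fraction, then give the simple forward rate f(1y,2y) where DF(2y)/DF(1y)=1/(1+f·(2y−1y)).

step 1 [1y] swap r/1=421/9579: DF=(1 − 421/9579·(0))/(1+421/9579) = 9579/10000 ≈ 0.957900
step 2 [2y] zero: DF = P = 9149/10000 ≈ 0.914900

1 1 9579/10000
2 2 9149/10000
f(1y,2y) = ((9579/10000)/(9149/10000) − 1)/(1) = 430/9149 ≈ 4.7000%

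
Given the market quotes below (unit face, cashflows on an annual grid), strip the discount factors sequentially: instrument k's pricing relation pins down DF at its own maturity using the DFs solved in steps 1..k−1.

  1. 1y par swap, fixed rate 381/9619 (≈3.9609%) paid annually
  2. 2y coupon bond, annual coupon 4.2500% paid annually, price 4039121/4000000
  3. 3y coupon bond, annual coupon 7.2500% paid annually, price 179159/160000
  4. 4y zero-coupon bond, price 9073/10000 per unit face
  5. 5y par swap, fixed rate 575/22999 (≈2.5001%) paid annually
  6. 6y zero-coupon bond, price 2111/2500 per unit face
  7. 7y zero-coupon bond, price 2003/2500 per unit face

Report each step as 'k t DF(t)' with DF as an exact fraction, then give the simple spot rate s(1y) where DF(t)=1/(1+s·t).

1 1 9619/10000
2 2 4647/5000
3 3 4581/5000
4 4 9073/10000
5 5 177/200
6 6 2111/2500
7 7 2003/2500
s(1y) = (1/(9619/10000) − 1)/(1) = 381/9619 ≈ 3.9609%

step 1 [1y] swap r/1=381/9619: DF=(1 − 381/9619·(0))/(1+381/9619) = 9619/10000 ≈ 0.961900
step 2 [2y] bond c/1=17/400: DF=(4039121/4000000 − 17/400·(0.961900))/(1+17/400) = 4647/5000 ≈ 0.929400
step 3 [3y] bond c/1=29/400: DF=(179159/160000 − 29/400·(0.961900+0.929400))/(1+29/400) = 4581/5000 ≈ 0.916200
step 4 [4y] zero: DF = P = 9073/10000 ≈ 0.907300
step 5 [5y] swap r/1=575/22999: DF=(1 − 575/22999·(0.961900+0.929400+0.916200+0.907300))/(1+575/22999) = 177/200 ≈ 0.885000
step 6 [6y] zero: DF = P = 2111/2500 ≈ 0.844400
step 7 [7y] zero: DF = P = 2003/2500 ≈ 0.801200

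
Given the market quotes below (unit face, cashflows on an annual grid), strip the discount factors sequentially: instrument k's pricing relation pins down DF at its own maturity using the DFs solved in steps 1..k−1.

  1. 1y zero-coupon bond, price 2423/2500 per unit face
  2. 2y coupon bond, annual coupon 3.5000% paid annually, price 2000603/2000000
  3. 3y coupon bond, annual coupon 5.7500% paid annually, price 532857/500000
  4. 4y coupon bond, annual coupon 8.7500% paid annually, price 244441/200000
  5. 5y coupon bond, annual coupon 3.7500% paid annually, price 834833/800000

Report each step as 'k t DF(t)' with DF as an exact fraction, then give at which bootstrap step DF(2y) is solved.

step 1 [1y] zero: DF = P = 2423/2500 ≈ 0.969200
step 2 [2y] bond c/1=7/200: DF=(2000603/2000000 − 7/200·(0.969200))/(1+7/200) = 9337/10000 ≈ 0.933700
step 3 [3y] bond c/1=23/400: DF=(532857/500000 − 23/400·(0.969200+0.933700))/(1+23/400) = 9043/10000 ≈ 0.904300
step 4 [4y] bond c/1=7/80: DF=(244441/200000 − 7/80·(0.969200+0.933700+0.904300))/(1+7/80) = 449/500 ≈ 0.898000
step 5 [5y] bond c/1=3/80: DF=(834833/800000 − 3/80·(0.969200+0.933700+0.904300+0.898000))/(1+3/80) = 8719/10000 ≈ 0.871900

1 1 2423/2500
2 2 9337/10000
3 3 9043/10000
4 4 449/500
5 5 8719/10000
DF(2y) is solved at step 2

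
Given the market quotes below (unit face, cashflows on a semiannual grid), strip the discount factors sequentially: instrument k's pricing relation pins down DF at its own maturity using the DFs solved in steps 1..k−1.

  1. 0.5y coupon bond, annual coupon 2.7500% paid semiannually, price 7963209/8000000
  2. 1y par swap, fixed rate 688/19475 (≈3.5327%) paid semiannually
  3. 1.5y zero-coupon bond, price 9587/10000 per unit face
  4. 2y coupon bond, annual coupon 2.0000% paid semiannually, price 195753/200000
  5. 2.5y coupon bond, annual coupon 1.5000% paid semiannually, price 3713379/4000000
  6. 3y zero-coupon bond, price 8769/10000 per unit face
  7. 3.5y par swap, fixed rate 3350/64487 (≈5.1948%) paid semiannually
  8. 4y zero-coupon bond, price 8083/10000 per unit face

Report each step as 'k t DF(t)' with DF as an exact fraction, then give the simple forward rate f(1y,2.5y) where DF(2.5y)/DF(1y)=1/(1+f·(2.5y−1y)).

step 1 [0.5y] bond c/2=11/800: DF=(7963209/8000000 − 11/800·(0))/(1+11/800) = 9819/10000 ≈ 0.981900
step 2 [1y] swap r/2=344/19475: DF=(1 − 344/19475·(0.981900))/(1+344/19475) = 1207/1250 ≈ 0.965600
step 3 [1.5y] zero: DF = P = 9587/10000 ≈ 0.958700
step 4 [2y] bond c/2=1/100: DF=(195753/200000 − 1/100·(0.981900+0.965600+0.958700))/(1+1/100) = 9403/10000 ≈ 0.940300
step 5 [2.5y] bond c/2=3/400: DF=(3713379/4000000 − 3/400·(0.981900+0.965600+0.958700+0.940300))/(1+3/400) = 558/625 ≈ 0.892800
step 6 [3y] zero: DF = P = 8769/10000 ≈ 0.876900
step 7 [3.5y] swap r/2=1675/64487: DF=(1 − 1675/64487·(0.981900+0.965600+0.958700+0.940300+0.892800+0.876900))/(1+1675/64487) = 333/400 ≈ 0.832500
step 8 [4y] zero: DF = P = 8083/10000 ≈ 0.808300

1 1/2 9819/10000
2 1 1207/1250
3 3/2 9587/10000
4 2 9403/10000
5 5/2 558/625
6 3 8769/10000
7 7/2 333/400
8 4 8083/10000
f(1y,2.5y) = ((1207/1250)/(558/625) − 1)/(3/2) = 91/1674 ≈ 5.4361%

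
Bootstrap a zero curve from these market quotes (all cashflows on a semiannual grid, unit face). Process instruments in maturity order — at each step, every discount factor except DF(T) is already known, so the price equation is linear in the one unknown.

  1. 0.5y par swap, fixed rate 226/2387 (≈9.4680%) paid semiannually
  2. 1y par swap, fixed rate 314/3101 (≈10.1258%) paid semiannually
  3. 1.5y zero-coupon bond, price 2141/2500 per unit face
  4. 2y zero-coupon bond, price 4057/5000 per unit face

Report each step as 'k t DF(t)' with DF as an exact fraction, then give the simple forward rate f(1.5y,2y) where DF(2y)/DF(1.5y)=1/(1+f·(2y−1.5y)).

1 1/2 2387/2500
2 1 4529/5000
3 3/2 2141/2500
4 2 4057/5000
f(1.5y,2y) = ((2141/2500)/(4057/5000) − 1)/(1/2) = 450/4057 ≈ 11.0919%

step 1 [0.5y] swap r/2=113/2387: DF=(1 − 113/2387·(0))/(1+113/2387) = 2387/2500 ≈ 0.954800
step 2 [1y] swap r/2=157/3101: DF=(1 − 157/3101·(0.954800))/(1+157/3101) = 4529/5000 ≈ 0.905800
step 3 [1.5y] zero: DF = P = 2141/2500 ≈ 0.856400
step 4 [2y] zero: DF = P = 4057/5000 ≈ 0.811400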